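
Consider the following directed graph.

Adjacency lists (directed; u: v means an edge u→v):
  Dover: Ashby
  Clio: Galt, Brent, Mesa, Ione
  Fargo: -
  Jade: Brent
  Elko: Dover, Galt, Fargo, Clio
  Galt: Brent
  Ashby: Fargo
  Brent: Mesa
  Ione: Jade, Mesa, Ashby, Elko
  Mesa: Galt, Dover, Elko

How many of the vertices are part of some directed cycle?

7

A vertex is on a directed cycle iff it belongs to a strongly connected component of size ≥ 2 (or has a self-loop).
The vertices on cycles are {Clio, Elko, Galt, Ione, Jade, Mesa, Brent} — 7 in total.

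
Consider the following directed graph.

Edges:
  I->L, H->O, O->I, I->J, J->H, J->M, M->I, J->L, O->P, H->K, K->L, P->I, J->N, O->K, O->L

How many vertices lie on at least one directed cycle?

6

A vertex is on a directed cycle iff it belongs to a strongly connected component of size ≥ 2 (or has a self-loop).
The vertices on cycles are {H, I, J, M, O, P} — 6 in total.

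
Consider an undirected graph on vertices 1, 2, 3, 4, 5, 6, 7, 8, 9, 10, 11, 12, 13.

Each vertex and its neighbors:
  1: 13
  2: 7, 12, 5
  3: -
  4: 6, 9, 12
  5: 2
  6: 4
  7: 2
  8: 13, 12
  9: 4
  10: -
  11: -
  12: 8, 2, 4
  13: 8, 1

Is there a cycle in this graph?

DFS, tracking each vertex's parent; an edge to a visited non-parent vertex closes a cycle.
Start from 13:
visit 13 (parent –)
  visit 8 (parent 13)
    8–13: parent, skip
    visit 12 (parent 8)
      12–8: parent, skip
      visit 2 (parent 12)
        visit 7 (parent 2)
          7–2: parent, skip
        2–12: parent, skip
        visit 5 (parent 2)
          5–2: parent, skip
      visit 4 (parent 12)
        visit 6 (parent 4)
          6–4: parent, skip
        visit 9 (parent 4)
          9–4: parent, skip
        4–12: parent, skip
  visit 1 (parent 13)
    1–13: parent, skip
visit 3 (parent –)
visit 10 (parent –)
visit 11 (parent –)
No non-parent visited neighbor found — the graph is a forest.

No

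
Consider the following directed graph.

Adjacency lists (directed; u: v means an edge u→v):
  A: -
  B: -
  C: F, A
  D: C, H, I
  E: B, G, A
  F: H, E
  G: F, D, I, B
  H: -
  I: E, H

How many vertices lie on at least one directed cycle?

6

A vertex is on a directed cycle iff it belongs to a strongly connected component of size ≥ 2 (or has a self-loop).
The vertices on cycles are {C, D, E, F, G, I} — 6 in total.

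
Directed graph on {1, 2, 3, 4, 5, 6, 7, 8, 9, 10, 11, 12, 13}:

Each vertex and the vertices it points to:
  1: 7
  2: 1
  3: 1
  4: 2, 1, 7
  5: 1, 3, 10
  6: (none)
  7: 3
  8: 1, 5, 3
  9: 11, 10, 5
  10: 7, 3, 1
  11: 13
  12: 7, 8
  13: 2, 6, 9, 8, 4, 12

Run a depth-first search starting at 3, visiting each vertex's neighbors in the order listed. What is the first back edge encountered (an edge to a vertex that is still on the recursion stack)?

7->3

DFS from 3 (visiting each vertex's neighbors in the order listed); mark gray on enter, black on exit:
3 gray
  1 gray
    7 gray
      7→3: 3 is gray → back edge
First back edge: 7 → 3.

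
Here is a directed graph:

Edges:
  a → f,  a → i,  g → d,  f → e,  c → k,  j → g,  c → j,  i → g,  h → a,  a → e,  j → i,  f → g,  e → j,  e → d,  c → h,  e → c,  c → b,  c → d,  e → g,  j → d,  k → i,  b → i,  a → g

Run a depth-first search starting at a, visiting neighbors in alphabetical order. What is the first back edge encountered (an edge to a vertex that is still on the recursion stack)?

h→a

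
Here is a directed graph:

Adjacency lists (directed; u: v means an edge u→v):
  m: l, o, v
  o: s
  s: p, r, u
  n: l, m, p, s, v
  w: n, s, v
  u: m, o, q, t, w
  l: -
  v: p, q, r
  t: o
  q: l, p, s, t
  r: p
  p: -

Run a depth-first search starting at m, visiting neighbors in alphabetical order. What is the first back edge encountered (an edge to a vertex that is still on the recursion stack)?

u→m

DFS from m (visiting neighbors in alphabetical order); mark gray on enter, black on exit:
m gray
  l gray
  l black
  o gray
    s gray
      p gray
      p black
      r gray
        r→p: p black — skip
      r black
      u gray
        u→m: m is gray → back edge
First back edge: u → m.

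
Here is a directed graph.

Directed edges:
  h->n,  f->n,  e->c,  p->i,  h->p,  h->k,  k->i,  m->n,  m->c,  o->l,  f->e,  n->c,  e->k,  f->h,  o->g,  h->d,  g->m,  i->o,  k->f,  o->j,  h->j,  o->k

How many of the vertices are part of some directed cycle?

7

A vertex is on a directed cycle iff it belongs to a strongly connected component of size ≥ 2 (or has a self-loop).
The vertices on cycles are {e, f, h, i, k, o, p} — 7 in total.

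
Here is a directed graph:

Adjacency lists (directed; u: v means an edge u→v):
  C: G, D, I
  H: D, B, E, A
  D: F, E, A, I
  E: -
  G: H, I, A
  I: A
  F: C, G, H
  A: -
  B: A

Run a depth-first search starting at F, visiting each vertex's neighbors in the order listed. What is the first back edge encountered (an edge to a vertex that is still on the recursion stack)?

DFS from F (visiting each vertex's neighbors in the order listed); mark gray on enter, black on exit:
F gray
  C gray
    G gray
      H gray
        D gray
          D→F: F is gray → back edge
First back edge: D → F.

D→F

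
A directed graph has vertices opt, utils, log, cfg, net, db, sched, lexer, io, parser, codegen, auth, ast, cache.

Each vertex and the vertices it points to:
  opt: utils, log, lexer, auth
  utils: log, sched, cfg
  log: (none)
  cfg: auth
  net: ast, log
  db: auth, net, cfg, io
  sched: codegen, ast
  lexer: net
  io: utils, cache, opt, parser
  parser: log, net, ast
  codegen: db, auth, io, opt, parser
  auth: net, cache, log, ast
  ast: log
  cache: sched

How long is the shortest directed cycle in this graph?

For each vertex v, BFS finds the shortest path from v back to v.
The shortest such closed walk is codegen → auth → cache → sched → codegen, length 4.

4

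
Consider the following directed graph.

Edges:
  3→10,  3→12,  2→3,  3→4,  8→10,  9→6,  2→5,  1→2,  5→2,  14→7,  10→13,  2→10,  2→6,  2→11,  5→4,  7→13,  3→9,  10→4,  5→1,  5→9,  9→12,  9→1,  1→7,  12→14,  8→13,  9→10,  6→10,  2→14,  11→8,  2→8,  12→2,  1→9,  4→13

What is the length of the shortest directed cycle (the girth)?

For each vertex v, BFS finds the shortest path from v back to v.
The shortest such closed walk is 5 → 2 → 5, length 2.

2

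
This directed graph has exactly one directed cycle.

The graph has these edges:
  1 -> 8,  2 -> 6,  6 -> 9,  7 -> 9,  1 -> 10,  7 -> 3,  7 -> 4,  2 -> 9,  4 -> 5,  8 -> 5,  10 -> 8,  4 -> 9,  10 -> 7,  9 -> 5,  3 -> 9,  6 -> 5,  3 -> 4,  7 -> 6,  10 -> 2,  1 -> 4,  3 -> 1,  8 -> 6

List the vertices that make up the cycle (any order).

1, 3, 7, 10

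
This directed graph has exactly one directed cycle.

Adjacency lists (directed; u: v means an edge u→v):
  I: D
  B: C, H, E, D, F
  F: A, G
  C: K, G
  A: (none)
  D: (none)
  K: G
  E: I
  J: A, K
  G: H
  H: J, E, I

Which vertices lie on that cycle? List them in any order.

G, H, J, K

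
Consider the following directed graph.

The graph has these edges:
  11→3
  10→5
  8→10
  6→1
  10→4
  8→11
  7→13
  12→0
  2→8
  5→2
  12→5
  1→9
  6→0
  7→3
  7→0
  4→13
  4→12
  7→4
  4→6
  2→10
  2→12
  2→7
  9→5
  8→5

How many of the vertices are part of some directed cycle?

A vertex is on a directed cycle iff it belongs to a strongly connected component of size ≥ 2 (or has a self-loop).
The vertices on cycles are {1, 2, 4, 5, 6, 7, 8, 9, 10, 12} — 10 in total.

10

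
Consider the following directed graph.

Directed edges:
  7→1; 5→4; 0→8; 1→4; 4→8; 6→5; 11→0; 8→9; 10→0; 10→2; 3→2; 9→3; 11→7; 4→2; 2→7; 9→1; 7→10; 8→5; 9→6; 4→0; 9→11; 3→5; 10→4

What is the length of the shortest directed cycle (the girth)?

3

For each vertex v, BFS finds the shortest path from v back to v.
The shortest such closed walk is 7 → 10 → 2 → 7, length 3.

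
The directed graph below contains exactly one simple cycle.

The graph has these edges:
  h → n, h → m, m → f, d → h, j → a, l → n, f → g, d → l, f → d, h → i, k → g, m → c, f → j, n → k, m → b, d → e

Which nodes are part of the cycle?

DFS with gray/black marking from m:
m gray
  b gray
  b black
  c gray
  c black
  f gray
    j gray
      a gray
      a black
    j black
    g gray
    g black
    d gray
      e gray
      e black
      l gray
        n gray
          k gray
            k→g: g black — skip
          k black
        n black
      l black
      h gray
        h→m: m is gray → back edge
Back edge closes the cycle m → f → d → h → m; its vertices are {d, f, h, m}.

d, f, h, m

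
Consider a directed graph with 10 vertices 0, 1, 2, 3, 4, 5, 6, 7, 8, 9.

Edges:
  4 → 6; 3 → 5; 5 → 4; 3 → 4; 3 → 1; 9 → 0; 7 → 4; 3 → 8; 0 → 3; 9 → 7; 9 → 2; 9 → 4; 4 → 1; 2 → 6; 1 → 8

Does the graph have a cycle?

DFS with white/gray/black marking, starting from 4:
4 gray
  1 gray
    8 gray
    8 black
  1 black
  6 gray
  6 black
4 black
0 gray
  3 gray
    3→4: 4 black — skip
    5 gray
      5→4: 4 black — skip
    5 black
    3→1: 1 black — skip
    3→8: 8 black — skip
  3 black
0 black
2 gray
  2→6: 6 black — skip
2 black
7 gray
  7→4: 4 black — skip
7 black
9 gray
  9→2: 2 black — skip
  9→7: 7 black — skip
  9→4: 4 black — skip
  9→0: 0 black — skip
9 black
Every edge goes to a white or black vertex — no back edge, so the graph is acyclic.

No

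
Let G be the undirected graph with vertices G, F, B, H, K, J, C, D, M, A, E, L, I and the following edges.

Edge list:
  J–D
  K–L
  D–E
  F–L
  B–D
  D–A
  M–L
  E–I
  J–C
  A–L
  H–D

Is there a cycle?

No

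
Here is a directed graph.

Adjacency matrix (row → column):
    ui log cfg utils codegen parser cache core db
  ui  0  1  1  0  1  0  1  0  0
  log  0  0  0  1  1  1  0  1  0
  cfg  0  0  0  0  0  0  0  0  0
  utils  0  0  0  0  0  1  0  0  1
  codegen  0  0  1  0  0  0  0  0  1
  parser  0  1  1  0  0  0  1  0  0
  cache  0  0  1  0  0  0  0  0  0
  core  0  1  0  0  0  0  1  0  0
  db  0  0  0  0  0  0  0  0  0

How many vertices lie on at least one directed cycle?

4

A vertex is on a directed cycle iff it belongs to a strongly connected component of size ≥ 2 (or has a self-loop).
The vertices on cycles are {log, core, utils, parser} — 4 in total.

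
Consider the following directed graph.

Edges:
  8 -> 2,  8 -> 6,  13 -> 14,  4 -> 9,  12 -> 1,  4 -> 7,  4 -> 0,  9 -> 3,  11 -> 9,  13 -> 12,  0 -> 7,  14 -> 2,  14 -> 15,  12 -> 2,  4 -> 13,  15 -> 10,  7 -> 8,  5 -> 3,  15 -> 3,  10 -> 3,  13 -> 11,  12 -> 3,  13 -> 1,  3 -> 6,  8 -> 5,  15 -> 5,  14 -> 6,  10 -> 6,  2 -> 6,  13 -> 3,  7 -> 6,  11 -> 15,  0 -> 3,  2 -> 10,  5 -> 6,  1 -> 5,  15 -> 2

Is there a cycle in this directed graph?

DFS with white/gray/black marking, starting from 7:
7 gray
  6 gray
  6 black
  8 gray
    5 gray
      3 gray
        3→6: 6 black — skip
      3 black
      5→6: 6 black — skip
    5 black
    2 gray
      10 gray
        10→6: 6 black — skip
        10→3: 3 black — skip
      10 black
      2→6: 6 black — skip
    2 black
    8→6: 6 black — skip
  8 black
7 black
0 gray
  0→7: 7 black — skip
  0→3: 3 black — skip
0 black
1 gray
  1→5: 5 black — skip
1 black
4 gray
  9 gray
    9→3: 3 black — skip
  9 black
  13 gray
    13→3: 3 black — skip
    14 gray
      14→2: 2 black — skip
      14→6: 6 black — skip
      15 gray
        15→5: 5 black — skip
        15→2: 2 black — skip
        15→3: 3 black — skip
        15→10: 10 black — skip
      15 black
    14 black
    11 gray
      11→9: 9 black — skip
      11→15: 15 black — skip
    11 black
    12 gray
      12→1: 1 black — skip
      12→2: 2 black — skip
      12→3: 3 black — skip
    12 black
    13→1: 1 black — skip
  13 black
  4→7: 7 black — skip
  4→0: 0 black — skip
4 black
Every edge goes to a white or black vertex — no back edge, so the graph is acyclic.

No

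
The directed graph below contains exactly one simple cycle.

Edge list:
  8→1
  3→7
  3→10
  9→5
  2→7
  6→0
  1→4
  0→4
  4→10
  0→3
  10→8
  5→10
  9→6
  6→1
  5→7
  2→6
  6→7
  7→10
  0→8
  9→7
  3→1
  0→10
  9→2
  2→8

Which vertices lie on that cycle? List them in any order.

1, 4, 8, 10

DFS with gray/black marking from 8:
8 gray
  1 gray
    4 gray
      10 gray
        10→8: 8 is gray → back edge
Back edge closes the cycle 8 → 1 → 4 → 10 → 8; its vertices are {1, 4, 8, 10}.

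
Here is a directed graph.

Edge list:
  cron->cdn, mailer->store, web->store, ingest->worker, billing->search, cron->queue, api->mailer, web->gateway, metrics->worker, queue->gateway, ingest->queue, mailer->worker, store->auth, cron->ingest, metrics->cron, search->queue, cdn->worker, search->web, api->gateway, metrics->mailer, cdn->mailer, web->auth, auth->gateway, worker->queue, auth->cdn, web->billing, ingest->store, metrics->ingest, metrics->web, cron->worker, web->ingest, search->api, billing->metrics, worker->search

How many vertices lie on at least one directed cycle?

A vertex is on a directed cycle iff it belongs to a strongly connected component of size ≥ 2 (or has a self-loop).
The vertices on cycles are {api, cdn, web, auth, cron, store, ingest, mailer, search, worker, billing, metrics} — 12 in total.

12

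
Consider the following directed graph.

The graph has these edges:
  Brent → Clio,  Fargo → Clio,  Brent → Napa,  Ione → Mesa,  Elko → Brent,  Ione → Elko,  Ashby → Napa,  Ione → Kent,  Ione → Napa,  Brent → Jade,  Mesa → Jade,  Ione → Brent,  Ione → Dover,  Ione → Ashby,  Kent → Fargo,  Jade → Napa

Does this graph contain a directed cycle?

DFS with white/gray/black marking, starting from Brent:
Brent gray
  Clio gray
  Clio black
  Jade gray
    Napa gray
    Napa black
  Jade black
  Brent→Napa: Napa black — skip
Brent black
Ashby gray
  Ashby→Napa: Napa black — skip
Ashby black
Elko gray
  Elko→Brent: Brent black — skip
Elko black
Fargo gray
  Fargo→Clio: Clio black — skip
Fargo black
Ione gray
  Ione→Elko: Elko black — skip
  Dover gray
  Dover black
  Kent gray
    Kent→Fargo: Fargo black — skip
  Kent black
  Ione→Brent: Brent black — skip
  Mesa gray
    Mesa→Jade: Jade black — skip
  Mesa black
  Ione→Napa: Napa black — skip
  Ione→Ashby: Ashby black — skip
Ione black
Every edge goes to a white or black vertex — no back edge, so the graph is acyclic.

No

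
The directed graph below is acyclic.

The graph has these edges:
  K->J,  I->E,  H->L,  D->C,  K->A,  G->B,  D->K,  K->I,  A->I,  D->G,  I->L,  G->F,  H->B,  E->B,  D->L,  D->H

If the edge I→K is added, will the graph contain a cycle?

Adding I→K creates a cycle iff K can already reach I.
Path from K: K → I.
So K → … → I → K is a cycle.

Yes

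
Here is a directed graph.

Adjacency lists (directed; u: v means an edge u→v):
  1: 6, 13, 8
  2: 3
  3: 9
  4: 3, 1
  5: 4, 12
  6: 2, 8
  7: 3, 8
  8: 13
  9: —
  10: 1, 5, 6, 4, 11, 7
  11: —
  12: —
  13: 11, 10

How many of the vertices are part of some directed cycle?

8

A vertex is on a directed cycle iff it belongs to a strongly connected component of size ≥ 2 (or has a self-loop).
The vertices on cycles are {1, 4, 5, 6, 7, 8, 10, 13} — 8 in total.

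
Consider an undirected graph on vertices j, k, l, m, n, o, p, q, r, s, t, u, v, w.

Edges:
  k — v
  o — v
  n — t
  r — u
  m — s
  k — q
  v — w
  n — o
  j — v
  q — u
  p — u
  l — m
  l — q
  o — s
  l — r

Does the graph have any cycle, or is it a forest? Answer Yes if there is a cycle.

DFS, tracking each vertex's parent; an edge to a visited non-parent vertex closes a cycle.
Start from u:
visit u (parent –)
  visit q (parent u)
    visit k (parent q)
      visit v (parent k)
        visit j (parent v)
          j–v: parent, skip
        visit w (parent v)
          w–v: parent, skip
        v–k: parent, skip
        visit o (parent v)
          visit n (parent o)
            n–o: parent, skip
            visit t (parent n)
              t–n: parent, skip
          o–v: parent, skip
          visit s (parent o)
            visit m (parent s)
              visit l (parent m)
                l–q: q visited and ≠ parent → cycle
Cycle: q – k – v – o – s – m – l – q.

Yes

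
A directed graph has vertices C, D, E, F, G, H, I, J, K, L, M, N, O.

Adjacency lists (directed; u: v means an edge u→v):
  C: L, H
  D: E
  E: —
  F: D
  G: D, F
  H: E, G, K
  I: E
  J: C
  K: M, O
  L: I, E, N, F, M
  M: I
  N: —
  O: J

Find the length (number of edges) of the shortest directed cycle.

For each vertex v, BFS finds the shortest path from v back to v.
The shortest such closed walk is C → H → K → O → J → C, length 5.

5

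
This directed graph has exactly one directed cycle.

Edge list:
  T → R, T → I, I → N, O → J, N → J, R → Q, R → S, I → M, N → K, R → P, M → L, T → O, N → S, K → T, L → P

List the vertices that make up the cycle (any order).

DFS with gray/black marking from T:
T gray
  I gray
    M gray
      L gray
        P gray
        P black
      L black
    M black
    N gray
      J gray
      J black
      S gray
      S black
      K gray
        K→T: T is gray → back edge
Back edge closes the cycle T → I → N → K → T; its vertices are {I, K, N, T}.

I, K, N, T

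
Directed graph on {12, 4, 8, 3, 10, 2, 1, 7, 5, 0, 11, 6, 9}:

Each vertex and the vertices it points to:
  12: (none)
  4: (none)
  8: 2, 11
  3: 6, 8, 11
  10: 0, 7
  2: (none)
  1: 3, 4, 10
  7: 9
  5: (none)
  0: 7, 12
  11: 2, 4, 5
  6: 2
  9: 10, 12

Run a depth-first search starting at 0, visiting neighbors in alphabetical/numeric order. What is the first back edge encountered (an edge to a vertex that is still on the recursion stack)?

DFS from 0 (visiting neighbors in alphabetical/numeric order); mark gray on enter, black on exit:
0 gray
  7 gray
    9 gray
      10 gray
        10→0: 0 is gray → back edge
First back edge: 10 → 0.

10→0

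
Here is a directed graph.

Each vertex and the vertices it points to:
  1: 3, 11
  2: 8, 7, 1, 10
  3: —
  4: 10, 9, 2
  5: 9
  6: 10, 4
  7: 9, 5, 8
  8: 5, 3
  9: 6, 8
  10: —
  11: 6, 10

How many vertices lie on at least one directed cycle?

9

A vertex is on a directed cycle iff it belongs to a strongly connected component of size ≥ 2 (or has a self-loop).
The vertices on cycles are {1, 2, 4, 5, 6, 7, 8, 9, 11} — 9 in total.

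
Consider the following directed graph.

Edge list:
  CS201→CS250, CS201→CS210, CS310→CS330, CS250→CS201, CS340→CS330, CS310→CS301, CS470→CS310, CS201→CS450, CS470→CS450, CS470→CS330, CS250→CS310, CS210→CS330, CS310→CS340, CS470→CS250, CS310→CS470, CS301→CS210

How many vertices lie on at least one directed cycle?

4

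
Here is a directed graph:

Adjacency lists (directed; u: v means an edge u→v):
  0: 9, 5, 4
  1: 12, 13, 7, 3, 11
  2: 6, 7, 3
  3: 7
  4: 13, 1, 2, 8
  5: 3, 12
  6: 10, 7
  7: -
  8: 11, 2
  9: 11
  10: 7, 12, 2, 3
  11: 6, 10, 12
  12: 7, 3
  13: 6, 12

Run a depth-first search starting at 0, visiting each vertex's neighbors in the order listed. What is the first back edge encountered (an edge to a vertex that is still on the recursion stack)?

DFS from 0 (visiting each vertex's neighbors in the order listed); mark gray on enter, black on exit:
0 gray
  9 gray
    11 gray
      6 gray
        10 gray
          7 gray
          7 black
          12 gray
            12→7: 7 black — skip
            3 gray
              3→7: 7 black — skip
            3 black
          12 black
          2 gray
            2→6: 6 is gray → back edge
First back edge: 2 → 6.

2->6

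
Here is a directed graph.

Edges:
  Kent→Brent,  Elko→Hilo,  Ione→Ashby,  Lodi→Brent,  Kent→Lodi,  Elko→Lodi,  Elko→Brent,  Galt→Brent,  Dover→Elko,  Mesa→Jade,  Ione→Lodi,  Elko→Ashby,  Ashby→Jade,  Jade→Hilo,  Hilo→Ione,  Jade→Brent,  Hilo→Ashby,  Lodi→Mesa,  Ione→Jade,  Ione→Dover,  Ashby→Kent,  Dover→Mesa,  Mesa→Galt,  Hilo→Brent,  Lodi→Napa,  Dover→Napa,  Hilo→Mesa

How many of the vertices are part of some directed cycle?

A vertex is on a directed cycle iff it belongs to a strongly connected component of size ≥ 2 (or has a self-loop).
The vertices on cycles are {Elko, Hilo, Ione, Jade, Kent, Lodi, Mesa, Ashby, Dover} — 9 in total.

9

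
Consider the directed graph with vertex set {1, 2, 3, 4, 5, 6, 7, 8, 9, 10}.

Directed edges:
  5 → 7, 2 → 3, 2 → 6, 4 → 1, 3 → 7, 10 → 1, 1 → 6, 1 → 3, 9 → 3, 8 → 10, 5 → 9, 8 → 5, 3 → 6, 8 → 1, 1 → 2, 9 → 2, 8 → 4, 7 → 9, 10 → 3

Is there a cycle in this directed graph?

DFS with white/gray/black marking, starting from 2:
2 gray
  3 gray
    6 gray
    6 black
    7 gray
      9 gray
        9→2: 2 is gray → back edge
Back edge found, so a cycle exists: 2 → 3 → 7 → 9 → 2.

Yes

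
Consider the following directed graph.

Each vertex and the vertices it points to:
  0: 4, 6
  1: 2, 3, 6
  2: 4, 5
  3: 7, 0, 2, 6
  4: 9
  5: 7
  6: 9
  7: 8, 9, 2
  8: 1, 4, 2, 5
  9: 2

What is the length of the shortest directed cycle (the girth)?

For each vertex v, BFS finds the shortest path from v back to v.
The shortest such closed walk is 7 → 2 → 5 → 7, length 3.

3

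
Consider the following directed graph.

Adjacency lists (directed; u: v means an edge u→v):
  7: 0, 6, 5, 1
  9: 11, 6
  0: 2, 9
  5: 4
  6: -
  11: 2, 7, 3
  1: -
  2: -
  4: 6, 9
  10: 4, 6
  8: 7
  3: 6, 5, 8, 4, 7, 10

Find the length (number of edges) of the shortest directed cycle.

4

For each vertex v, BFS finds the shortest path from v back to v.
The shortest such closed walk is 11 → 7 → 0 → 9 → 11, length 4.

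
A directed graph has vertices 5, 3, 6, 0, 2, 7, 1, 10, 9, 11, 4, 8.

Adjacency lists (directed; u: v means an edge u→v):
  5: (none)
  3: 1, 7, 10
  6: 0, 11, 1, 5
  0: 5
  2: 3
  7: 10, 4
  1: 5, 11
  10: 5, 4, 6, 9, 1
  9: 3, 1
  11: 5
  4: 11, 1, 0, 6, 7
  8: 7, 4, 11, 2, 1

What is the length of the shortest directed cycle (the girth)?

For each vertex v, BFS finds the shortest path from v back to v.
The shortest such closed walk is 7 → 4 → 7, length 2.

2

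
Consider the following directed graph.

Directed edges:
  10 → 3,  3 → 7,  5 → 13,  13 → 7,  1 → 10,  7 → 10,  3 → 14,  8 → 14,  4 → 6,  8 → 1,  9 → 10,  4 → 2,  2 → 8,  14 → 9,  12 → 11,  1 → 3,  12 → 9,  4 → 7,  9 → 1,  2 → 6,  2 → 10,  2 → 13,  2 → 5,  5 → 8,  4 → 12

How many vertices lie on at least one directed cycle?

6

A vertex is on a directed cycle iff it belongs to a strongly connected component of size ≥ 2 (or has a self-loop).
The vertices on cycles are {1, 3, 7, 9, 10, 14} — 6 in total.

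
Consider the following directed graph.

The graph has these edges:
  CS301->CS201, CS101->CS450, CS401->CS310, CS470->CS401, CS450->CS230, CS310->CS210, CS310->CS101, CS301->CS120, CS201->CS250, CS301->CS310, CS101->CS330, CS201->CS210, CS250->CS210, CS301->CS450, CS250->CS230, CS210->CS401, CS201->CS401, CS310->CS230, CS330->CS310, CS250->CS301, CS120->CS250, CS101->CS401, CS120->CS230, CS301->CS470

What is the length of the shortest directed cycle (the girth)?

For each vertex v, BFS finds the shortest path from v back to v.
The shortest such closed walk is CS301 → CS201 → CS250 → CS301, length 3.

3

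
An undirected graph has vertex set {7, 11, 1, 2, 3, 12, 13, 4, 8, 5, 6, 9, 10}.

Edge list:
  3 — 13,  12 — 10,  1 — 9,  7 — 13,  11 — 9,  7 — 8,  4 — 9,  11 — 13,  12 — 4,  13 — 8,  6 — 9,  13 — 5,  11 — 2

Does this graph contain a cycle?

DFS, tracking each vertex's parent; an edge to a visited non-parent vertex closes a cycle.
Start from 6:
visit 6 (parent –)
  visit 9 (parent 6)
    9–6: parent, skip
    visit 11 (parent 9)
      visit 13 (parent 11)
        visit 5 (parent 13)
          5–13: parent, skip
        visit 7 (parent 13)
          visit 8 (parent 7)
            8–7: parent, skip
            8–13: 13 visited and ≠ parent → cycle
Cycle: 13 – 7 – 8 – 13.

Yes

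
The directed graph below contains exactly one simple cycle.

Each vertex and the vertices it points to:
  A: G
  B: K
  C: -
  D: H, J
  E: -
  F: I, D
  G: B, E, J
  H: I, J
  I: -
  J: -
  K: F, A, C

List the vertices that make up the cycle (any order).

A, B, G, K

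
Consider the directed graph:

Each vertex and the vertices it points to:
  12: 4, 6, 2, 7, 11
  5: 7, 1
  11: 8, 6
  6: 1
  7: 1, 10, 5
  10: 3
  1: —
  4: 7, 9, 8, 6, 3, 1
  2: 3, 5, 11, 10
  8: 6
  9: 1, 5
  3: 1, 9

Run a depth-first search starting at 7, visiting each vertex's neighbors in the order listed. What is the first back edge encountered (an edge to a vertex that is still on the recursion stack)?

5→7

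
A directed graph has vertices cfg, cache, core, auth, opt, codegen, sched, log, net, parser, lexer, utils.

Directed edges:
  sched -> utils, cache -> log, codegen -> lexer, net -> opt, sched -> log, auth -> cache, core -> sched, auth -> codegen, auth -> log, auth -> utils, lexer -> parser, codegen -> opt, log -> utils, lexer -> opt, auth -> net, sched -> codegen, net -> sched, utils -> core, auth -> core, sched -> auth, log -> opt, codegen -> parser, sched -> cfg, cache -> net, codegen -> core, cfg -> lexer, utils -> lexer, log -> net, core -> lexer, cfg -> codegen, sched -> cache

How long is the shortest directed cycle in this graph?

For each vertex v, BFS finds the shortest path from v back to v.
The shortest such closed walk is sched → utils → core → sched, length 3.

3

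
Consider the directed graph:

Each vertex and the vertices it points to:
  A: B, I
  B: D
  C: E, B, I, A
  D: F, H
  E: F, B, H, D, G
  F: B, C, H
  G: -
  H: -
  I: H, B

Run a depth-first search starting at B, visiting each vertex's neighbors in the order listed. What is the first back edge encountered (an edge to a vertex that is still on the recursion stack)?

DFS from B (visiting each vertex's neighbors in the order listed); mark gray on enter, black on exit:
B gray
  D gray
    F gray
      F→B: B is gray → back edge
First back edge: F → B.

F→B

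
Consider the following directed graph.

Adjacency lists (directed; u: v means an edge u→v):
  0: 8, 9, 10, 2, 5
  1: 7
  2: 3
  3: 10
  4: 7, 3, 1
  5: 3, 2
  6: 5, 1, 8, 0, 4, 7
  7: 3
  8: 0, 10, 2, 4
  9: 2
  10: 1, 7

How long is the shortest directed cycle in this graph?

2

For each vertex v, BFS finds the shortest path from v back to v.
The shortest such closed walk is 0 → 8 → 0, length 2.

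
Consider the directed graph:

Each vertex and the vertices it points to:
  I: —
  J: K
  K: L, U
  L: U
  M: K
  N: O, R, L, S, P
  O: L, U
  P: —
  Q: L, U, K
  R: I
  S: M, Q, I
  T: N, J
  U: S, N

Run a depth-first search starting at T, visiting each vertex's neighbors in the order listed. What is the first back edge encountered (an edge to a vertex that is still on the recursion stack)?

DFS from T (visiting each vertex's neighbors in the order listed); mark gray on enter, black on exit:
T gray
  N gray
    O gray
      L gray
        U gray
          S gray
            M gray
              K gray
                K→L: L is gray → back edge
First back edge: K → L.

K->L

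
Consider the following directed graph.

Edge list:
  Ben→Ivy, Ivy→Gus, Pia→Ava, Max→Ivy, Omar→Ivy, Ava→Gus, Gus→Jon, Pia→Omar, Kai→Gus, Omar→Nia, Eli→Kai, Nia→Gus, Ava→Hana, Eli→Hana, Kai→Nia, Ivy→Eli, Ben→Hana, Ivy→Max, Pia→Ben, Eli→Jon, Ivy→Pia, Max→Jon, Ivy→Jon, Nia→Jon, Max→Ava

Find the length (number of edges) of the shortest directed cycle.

2

For each vertex v, BFS finds the shortest path from v back to v.
The shortest such closed walk is Ivy → Max → Ivy, length 2.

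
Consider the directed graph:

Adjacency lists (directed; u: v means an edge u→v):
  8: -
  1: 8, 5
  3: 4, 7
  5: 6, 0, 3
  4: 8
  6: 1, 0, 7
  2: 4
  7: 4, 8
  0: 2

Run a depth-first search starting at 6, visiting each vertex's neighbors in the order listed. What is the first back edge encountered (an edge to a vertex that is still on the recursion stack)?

5->6

DFS from 6 (visiting each vertex's neighbors in the order listed); mark gray on enter, black on exit:
6 gray
  1 gray
    8 gray
    8 black
    5 gray
      5→6: 6 is gray → back edge
First back edge: 5 → 6.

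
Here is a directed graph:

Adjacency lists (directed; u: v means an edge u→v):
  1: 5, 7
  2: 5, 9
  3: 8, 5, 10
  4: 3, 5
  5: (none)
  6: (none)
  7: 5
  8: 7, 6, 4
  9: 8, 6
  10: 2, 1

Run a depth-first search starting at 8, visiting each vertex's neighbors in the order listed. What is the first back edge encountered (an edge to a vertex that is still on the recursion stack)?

3→8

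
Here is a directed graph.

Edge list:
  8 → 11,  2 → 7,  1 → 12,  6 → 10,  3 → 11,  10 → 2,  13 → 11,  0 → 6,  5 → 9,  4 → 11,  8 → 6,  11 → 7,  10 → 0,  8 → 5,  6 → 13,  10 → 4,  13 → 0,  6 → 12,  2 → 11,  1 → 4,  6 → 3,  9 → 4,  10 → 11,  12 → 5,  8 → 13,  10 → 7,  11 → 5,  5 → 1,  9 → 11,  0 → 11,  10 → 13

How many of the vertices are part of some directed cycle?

10

A vertex is on a directed cycle iff it belongs to a strongly connected component of size ≥ 2 (or has a self-loop).
The vertices on cycles are {0, 1, 4, 5, 6, 9, 10, 11, 12, 13} — 10 in total.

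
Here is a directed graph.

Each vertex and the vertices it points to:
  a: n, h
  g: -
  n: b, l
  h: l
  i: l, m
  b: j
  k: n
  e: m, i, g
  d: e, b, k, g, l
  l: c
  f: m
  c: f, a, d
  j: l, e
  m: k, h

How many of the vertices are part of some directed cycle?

A vertex is on a directed cycle iff it belongs to a strongly connected component of size ≥ 2 (or has a self-loop).
The vertices on cycles are {a, b, c, d, e, f, h, i, j, k, l, m, n} — 13 in total.

13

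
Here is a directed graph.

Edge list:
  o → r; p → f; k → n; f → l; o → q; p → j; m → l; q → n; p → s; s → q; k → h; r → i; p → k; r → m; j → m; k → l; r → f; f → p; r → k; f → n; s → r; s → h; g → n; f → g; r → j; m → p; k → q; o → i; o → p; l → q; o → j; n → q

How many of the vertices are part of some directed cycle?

A vertex is on a directed cycle iff it belongs to a strongly connected component of size ≥ 2 (or has a self-loop).
The vertices on cycles are {f, j, m, n, p, q, r, s} — 8 in total.

8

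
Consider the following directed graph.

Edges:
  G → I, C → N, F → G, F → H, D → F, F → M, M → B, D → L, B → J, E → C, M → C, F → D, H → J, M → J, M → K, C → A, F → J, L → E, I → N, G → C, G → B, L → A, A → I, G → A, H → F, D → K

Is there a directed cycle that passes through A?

A lies on a cycle iff there is a path from A back to itself.
Exploring from A, it never reaches itself; equivalently, its strongly connected component is a singleton.

No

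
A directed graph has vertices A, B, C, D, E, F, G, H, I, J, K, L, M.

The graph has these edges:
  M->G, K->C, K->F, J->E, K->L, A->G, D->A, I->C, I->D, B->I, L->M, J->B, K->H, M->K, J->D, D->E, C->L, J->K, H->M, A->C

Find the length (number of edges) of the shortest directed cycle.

For each vertex v, BFS finds the shortest path from v back to v.
The shortest such closed walk is K → H → M → K, length 3.

3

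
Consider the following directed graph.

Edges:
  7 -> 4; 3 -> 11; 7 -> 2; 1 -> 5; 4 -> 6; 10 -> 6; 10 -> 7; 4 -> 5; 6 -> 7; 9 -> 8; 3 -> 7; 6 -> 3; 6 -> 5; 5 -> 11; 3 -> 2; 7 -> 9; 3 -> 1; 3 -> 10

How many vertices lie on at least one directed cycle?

A vertex is on a directed cycle iff it belongs to a strongly connected component of size ≥ 2 (or has a self-loop).
The vertices on cycles are {3, 4, 6, 7, 10} — 5 in total.

5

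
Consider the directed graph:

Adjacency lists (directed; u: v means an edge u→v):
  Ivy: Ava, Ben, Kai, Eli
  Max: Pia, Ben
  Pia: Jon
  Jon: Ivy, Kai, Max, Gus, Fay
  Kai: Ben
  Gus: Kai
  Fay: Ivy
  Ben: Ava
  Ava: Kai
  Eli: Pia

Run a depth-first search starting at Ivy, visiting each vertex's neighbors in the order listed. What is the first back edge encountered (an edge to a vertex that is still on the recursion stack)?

DFS from Ivy (visiting each vertex's neighbors in the order listed); mark gray on enter, black on exit:
Ivy gray
  Ava gray
    Kai gray
      Ben gray
        Ben→Ava: Ava is gray → back edge
First back edge: Ben → Ava.

Ben→Ava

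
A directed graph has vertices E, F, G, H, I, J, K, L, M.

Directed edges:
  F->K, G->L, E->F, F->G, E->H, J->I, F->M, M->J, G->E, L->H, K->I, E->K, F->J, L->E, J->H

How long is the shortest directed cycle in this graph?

3

For each vertex v, BFS finds the shortest path from v back to v.
The shortest such closed walk is E → F → G → E, length 3.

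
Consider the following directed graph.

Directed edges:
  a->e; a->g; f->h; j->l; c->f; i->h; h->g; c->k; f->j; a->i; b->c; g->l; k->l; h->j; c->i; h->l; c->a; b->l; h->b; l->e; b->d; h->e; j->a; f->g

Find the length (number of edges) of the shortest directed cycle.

4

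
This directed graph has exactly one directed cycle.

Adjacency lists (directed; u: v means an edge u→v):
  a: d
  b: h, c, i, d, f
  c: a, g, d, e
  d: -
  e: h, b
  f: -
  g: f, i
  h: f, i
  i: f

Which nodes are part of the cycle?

DFS with gray/black marking from c:
c gray
  a gray
    d gray
    d black
  a black
  g gray
    f gray
    f black
    i gray
      i→f: f black — skip
    i black
  g black
  c→d: d black — skip
  e gray
    h gray
      h→f: f black — skip
      h→i: i black — skip
    h black
    b gray
      b→h: h black — skip
      b→c: c is gray → back edge
Back edge closes the cycle c → e → b → c; its vertices are {b, c, e}.

b, c, e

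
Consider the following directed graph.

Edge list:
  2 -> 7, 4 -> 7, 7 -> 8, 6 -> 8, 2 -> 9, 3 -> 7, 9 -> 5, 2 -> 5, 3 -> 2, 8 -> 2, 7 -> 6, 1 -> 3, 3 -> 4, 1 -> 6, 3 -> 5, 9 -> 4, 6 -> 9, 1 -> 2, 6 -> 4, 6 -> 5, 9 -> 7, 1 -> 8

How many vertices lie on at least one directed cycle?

6

A vertex is on a directed cycle iff it belongs to a strongly connected component of size ≥ 2 (or has a self-loop).
The vertices on cycles are {2, 4, 6, 7, 8, 9} — 6 in total.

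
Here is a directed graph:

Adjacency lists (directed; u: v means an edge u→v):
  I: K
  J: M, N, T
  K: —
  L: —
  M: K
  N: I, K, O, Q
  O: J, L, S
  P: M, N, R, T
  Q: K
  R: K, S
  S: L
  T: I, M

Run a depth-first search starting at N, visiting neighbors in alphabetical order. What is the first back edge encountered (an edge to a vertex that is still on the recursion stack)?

J→N

DFS from N (visiting neighbors in alphabetical order); mark gray on enter, black on exit:
N gray
  I gray
    K gray
    K black
  I black
  N→K: K black — skip
  O gray
    J gray
      M gray
        M→K: K black — skip
      M black
      J→N: N is gray → back edge
First back edge: J → N.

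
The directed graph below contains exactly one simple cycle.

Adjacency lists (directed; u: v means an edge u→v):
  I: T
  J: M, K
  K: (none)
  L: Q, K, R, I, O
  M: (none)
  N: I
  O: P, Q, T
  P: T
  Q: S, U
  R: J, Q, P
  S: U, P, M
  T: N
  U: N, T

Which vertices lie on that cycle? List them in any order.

I, N, T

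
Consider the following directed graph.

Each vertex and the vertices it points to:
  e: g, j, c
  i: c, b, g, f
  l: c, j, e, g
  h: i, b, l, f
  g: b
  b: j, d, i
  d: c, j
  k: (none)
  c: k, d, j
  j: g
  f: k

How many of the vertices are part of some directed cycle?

6

A vertex is on a directed cycle iff it belongs to a strongly connected component of size ≥ 2 (or has a self-loop).
The vertices on cycles are {b, c, d, g, i, j} — 6 in total.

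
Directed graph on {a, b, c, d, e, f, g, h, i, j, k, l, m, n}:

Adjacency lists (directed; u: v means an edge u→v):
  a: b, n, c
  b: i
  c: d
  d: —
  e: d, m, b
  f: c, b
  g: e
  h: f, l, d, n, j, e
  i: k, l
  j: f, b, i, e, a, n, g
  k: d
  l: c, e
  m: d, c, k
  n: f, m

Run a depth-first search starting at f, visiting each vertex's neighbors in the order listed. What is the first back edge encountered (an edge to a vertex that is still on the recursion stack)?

e→b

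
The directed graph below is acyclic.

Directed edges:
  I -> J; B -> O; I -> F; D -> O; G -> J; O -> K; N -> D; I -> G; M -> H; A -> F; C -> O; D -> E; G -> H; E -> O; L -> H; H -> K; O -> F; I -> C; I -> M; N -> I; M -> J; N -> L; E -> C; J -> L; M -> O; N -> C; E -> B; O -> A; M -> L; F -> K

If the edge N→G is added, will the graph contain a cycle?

No

Adding N→G creates a cycle iff G can already reach N.
Explore from G: no path reaches N. The graph stays acyclic.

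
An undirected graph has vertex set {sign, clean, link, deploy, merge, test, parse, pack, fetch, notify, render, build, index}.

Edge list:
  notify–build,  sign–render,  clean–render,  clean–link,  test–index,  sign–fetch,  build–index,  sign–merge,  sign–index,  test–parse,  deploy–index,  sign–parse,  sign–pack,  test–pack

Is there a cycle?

DFS, tracking each vertex's parent; an edge to a visited non-parent vertex closes a cycle.
Start from sign:
visit sign (parent –)
  visit index (parent sign)
    visit build (parent index)
      visit notify (parent build)
        notify–build: parent, skip
      build–index: parent, skip
    visit test (parent index)
      visit pack (parent test)
        pack–sign: sign visited and ≠ parent → cycle
Cycle: sign – index – test – pack – sign.

Yes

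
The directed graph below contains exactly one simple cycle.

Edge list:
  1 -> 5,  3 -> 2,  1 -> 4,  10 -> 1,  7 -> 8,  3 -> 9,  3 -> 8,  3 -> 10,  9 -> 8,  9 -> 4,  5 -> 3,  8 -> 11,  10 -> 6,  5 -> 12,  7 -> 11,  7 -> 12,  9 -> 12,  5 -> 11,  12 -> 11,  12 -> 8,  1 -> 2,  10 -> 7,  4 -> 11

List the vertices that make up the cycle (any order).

1, 3, 5, 10

DFS with gray/black marking from 10:
10 gray
  6 gray
  6 black
  7 gray
    12 gray
      11 gray
      11 black
      8 gray
        8→11: 11 black — skip
      8 black
    12 black
    7→8: 8 black — skip
    7→11: 11 black — skip
  7 black
  1 gray
    2 gray
    2 black
    4 gray
      4→11: 11 black — skip
    4 black
    5 gray
      5→12: 12 black — skip
      3 gray
        9 gray
          9→4: 4 black — skip
          9→12: 12 black — skip
          9→8: 8 black — skip
        9 black
        3→10: 10 is gray → back edge
Back edge closes the cycle 10 → 1 → 5 → 3 → 10; its vertices are {1, 3, 5, 10}.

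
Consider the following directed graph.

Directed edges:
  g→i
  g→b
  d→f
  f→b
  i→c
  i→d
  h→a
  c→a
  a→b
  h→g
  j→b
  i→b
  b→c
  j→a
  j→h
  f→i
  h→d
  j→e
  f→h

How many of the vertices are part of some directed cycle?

8

A vertex is on a directed cycle iff it belongs to a strongly connected component of size ≥ 2 (or has a self-loop).
The vertices on cycles are {a, b, c, d, f, g, h, i} — 8 in total.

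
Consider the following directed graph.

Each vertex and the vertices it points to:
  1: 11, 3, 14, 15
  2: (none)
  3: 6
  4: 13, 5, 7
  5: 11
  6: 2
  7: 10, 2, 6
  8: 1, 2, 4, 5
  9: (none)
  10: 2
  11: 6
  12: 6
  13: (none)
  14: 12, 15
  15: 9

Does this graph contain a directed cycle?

DFS with white/gray/black marking, starting from 6:
6 gray
  2 gray
  2 black
6 black
1 gray
  11 gray
    11→6: 6 black — skip
  11 black
  3 gray
    3→6: 6 black — skip
  3 black
  14 gray
    12 gray
      12→6: 6 black — skip
    12 black
    15 gray
      9 gray
      9 black
    15 black
  14 black
  1→15: 15 black — skip
1 black
4 gray
  13 gray
  13 black
  5 gray
    5→11: 11 black — skip
  5 black
  7 gray
    10 gray
      10→2: 2 black — skip
    10 black
    7→2: 2 black — skip
    7→6: 6 black — skip
  7 black
4 black
8 gray
  8→1: 1 black — skip
  8→2: 2 black — skip
  8→4: 4 black — skip
  8→5: 5 black — skip
8 black
Every edge goes to a white or black vertex — no back edge, so the graph is acyclic.

No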